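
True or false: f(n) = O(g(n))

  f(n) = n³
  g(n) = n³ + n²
True

f(n) = n³ and g(n) = n³ + n² are both O(n³).
Big-O permits equal growth rates (f ≤ c·g for some c), so f(n) = O(g(n)) is true.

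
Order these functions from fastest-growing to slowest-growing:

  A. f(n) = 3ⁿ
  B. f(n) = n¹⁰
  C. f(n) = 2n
A > B > C

Comparing growth rates:
A = 3ⁿ is O(3ⁿ)
B = n¹⁰ is O(n¹⁰)
C = 2n is O(n)

Therefore, the order from fastest to slowest is: A > B > C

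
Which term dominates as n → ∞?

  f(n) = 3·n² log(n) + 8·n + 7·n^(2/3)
3·n² log(n)

Looking at each term:
  - 3·n² log(n) is O(n² log n)
  - 8·n is O(n)
  - 7·n^(2/3) is O(n^(2/3))

The term 3·n² log(n) (O(n² log n)) grows fastest and dominates all others.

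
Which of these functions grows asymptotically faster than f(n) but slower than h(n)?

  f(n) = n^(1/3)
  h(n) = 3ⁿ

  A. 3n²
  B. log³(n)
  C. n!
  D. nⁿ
A

We need g(n) with n^(1/3) = o(g(n)) and g(n) = o(3ⁿ), i.e. O(n^(1/3)) ≺ g ≺ O(3ⁿ).
Check each option:
  A. 3n² — O(n²) is strictly between O(n^(1/3)) and O(3ⁿ) ✓
  B. log³(n) — O(log³ n) does not grow strictly faster than f(n)
  C. n! — O(n!) does not grow strictly slower than h(n)
  D. nⁿ — O(nⁿ) does not grow strictly slower than h(n)

Only option A (3n²) lies strictly between.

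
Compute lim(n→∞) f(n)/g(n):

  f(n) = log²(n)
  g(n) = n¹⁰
0

Since log²(n) (O(log² n)) grows slower than n¹⁰ (O(n¹⁰)),
the ratio f(n)/g(n) → 0 as n → ∞.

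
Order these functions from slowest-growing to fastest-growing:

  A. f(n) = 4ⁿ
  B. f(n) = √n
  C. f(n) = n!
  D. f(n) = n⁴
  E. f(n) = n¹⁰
B < D < E < A < C

Comparing growth rates:
B = √n is O(√n)
D = n⁴ is O(n⁴)
E = n¹⁰ is O(n¹⁰)
A = 4ⁿ is O(4ⁿ)
C = n! is O(n!)

Therefore, the order from slowest to fastest is: B < D < E < A < C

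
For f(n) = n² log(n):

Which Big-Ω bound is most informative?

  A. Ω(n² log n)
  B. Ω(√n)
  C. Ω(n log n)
A

f(n) = n² log(n) is Ω(n² log n).
All listed options are valid Big-Ω bounds (lower bounds),
but Ω(n² log n) is the tightest (largest valid bound).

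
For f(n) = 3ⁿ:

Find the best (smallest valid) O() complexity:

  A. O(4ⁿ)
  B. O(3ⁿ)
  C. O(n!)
B

f(n) = 3ⁿ is O(3ⁿ).
All listed options are valid Big-O bounds (upper bounds),
but O(3ⁿ) is the tightest (smallest valid bound).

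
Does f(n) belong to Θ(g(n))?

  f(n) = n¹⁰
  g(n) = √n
False

f(n) = n¹⁰ is O(n¹⁰), and g(n) = √n is O(√n).
Since they have different growth rates, f(n) = Θ(g(n)) is false.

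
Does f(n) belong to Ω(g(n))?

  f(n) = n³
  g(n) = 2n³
True

f(n) = n³ and g(n) = 2n³ are both O(n³).
Big-Ω permits equal growth rates (f ≥ c·g for some c > 0), so f(n) = Ω(g(n)) is true.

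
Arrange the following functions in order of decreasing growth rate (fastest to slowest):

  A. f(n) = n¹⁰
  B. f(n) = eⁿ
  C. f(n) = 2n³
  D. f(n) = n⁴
B > A > D > C

Comparing growth rates:
B = eⁿ is O(eⁿ)
A = n¹⁰ is O(n¹⁰)
D = n⁴ is O(n⁴)
C = 2n³ is O(n³)

Therefore, the order from fastest to slowest is: B > A > D > C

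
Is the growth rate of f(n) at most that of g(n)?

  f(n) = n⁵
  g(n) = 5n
False

f(n) = n⁵ is O(n⁵), and g(n) = 5n is O(n).
Since O(n⁵) grows faster than O(n), f(n) = O(g(n)) is false.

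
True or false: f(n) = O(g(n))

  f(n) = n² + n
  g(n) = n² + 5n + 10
True

f(n) = n² + n and g(n) = n² + 5n + 10 are both O(n²).
Big-O permits equal growth rates (f ≤ c·g for some c), so f(n) = O(g(n)) is true.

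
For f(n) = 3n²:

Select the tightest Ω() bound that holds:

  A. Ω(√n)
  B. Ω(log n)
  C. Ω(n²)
C

f(n) = 3n² is Ω(n²).
All listed options are valid Big-Ω bounds (lower bounds),
but Ω(n²) is the tightest (largest valid bound).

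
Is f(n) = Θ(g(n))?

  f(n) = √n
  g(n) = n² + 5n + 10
False

f(n) = √n is O(√n), and g(n) = n² + 5n + 10 is O(n²).
Since they have different growth rates, f(n) = Θ(g(n)) is false.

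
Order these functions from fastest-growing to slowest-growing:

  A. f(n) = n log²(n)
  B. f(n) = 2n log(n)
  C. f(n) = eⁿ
C > A > B

Comparing growth rates:
C = eⁿ is O(eⁿ)
A = n log²(n) is O(n log² n)
B = 2n log(n) is O(n log n)

Therefore, the order from fastest to slowest is: C > A > B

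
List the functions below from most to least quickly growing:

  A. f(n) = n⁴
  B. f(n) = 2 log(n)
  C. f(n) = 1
A > B > C

Comparing growth rates:
A = n⁴ is O(n⁴)
B = 2 log(n) is O(log n)
C = 1 is O(1)

Therefore, the order from fastest to slowest is: A > B > C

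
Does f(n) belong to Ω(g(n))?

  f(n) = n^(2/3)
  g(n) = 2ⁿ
False

f(n) = n^(2/3) is O(n^(2/3)), and g(n) = 2ⁿ is O(2ⁿ).
Since O(n^(2/3)) grows slower than O(2ⁿ), f(n) = Ω(g(n)) is false.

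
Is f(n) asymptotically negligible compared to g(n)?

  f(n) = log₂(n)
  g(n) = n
True

f(n) = log₂(n) is O(log n), and g(n) = n is O(n).
Since O(log n) grows strictly slower than O(n), f(n) = o(g(n)) is true.
This means lim(n→∞) f(n)/g(n) = 0.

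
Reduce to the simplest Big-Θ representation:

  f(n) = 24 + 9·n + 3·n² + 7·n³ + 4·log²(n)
Θ(n³)

Order the terms by growth rate: 24 ≺ 4·log²(n) ≺ 9·n ≺ 3·n² ≺ 7·n³.
The fastest-growing term 7·n³ dominates as n → ∞; dropping its constant factor gives Θ(n³).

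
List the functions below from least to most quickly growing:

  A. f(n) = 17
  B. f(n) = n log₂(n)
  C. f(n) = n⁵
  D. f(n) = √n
A < D < B < C

Comparing growth rates:
A = 17 is O(1)
D = √n is O(√n)
B = n log₂(n) is O(n log n)
C = n⁵ is O(n⁵)

Therefore, the order from slowest to fastest is: A < D < B < C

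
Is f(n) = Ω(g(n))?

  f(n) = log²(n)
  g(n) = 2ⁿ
False

f(n) = log²(n) is O(log² n), and g(n) = 2ⁿ is O(2ⁿ).
Since O(log² n) grows slower than O(2ⁿ), f(n) = Ω(g(n)) is false.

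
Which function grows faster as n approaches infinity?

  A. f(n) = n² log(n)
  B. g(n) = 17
A

f(n) = n² log(n) is O(n² log n), while g(n) = 17 is O(1).
Since O(n² log n) grows faster than O(1), f(n) dominates.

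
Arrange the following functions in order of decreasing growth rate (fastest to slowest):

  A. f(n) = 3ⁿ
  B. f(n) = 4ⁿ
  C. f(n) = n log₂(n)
B > A > C

Comparing growth rates:
B = 4ⁿ is O(4ⁿ)
A = 3ⁿ is O(3ⁿ)
C = n log₂(n) is O(n log n)

Therefore, the order from fastest to slowest is: B > A > C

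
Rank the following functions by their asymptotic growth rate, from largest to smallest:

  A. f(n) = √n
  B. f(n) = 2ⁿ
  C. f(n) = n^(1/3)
B > A > C

Comparing growth rates:
B = 2ⁿ is O(2ⁿ)
A = √n is O(√n)
C = n^(1/3) is O(n^(1/3))

Therefore, the order from fastest to slowest is: B > A > C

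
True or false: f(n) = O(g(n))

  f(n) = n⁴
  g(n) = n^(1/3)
False

f(n) = n⁴ is O(n⁴), and g(n) = n^(1/3) is O(n^(1/3)).
Since O(n⁴) grows faster than O(n^(1/3)), f(n) = O(g(n)) is false.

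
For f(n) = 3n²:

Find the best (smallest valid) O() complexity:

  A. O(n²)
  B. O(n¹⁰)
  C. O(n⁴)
A

f(n) = 3n² is O(n²).
All listed options are valid Big-O bounds (upper bounds),
but O(n²) is the tightest (smallest valid bound).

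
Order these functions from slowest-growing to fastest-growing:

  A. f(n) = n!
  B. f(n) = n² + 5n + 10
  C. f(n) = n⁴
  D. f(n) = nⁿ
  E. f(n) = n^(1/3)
E < B < C < A < D

Comparing growth rates:
E = n^(1/3) is O(n^(1/3))
B = n² + 5n + 10 is O(n²)
C = n⁴ is O(n⁴)
A = n! is O(n!)
D = nⁿ is O(nⁿ)

Therefore, the order from slowest to fastest is: E < B < C < A < D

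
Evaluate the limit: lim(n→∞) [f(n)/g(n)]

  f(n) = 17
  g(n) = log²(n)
0

Since 17 (O(1)) grows slower than log²(n) (O(log² n)),
the ratio f(n)/g(n) → 0 as n → ∞.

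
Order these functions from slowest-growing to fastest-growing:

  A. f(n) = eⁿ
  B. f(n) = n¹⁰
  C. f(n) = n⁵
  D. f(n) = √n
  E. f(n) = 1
E < D < C < B < A

Comparing growth rates:
E = 1 is O(1)
D = √n is O(√n)
C = n⁵ is O(n⁵)
B = n¹⁰ is O(n¹⁰)
A = eⁿ is O(eⁿ)

Therefore, the order from slowest to fastest is: E < D < C < B < A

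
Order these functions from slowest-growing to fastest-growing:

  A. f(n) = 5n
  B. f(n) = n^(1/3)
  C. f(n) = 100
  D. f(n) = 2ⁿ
C < B < A < D

Comparing growth rates:
C = 100 is O(1)
B = n^(1/3) is O(n^(1/3))
A = 5n is O(n)
D = 2ⁿ is O(2ⁿ)

Therefore, the order from slowest to fastest is: C < B < A < D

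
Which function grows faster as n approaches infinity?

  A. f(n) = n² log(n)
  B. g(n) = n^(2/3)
A

f(n) = n² log(n) is O(n² log n), while g(n) = n^(2/3) is O(n^(2/3)).
Since O(n² log n) grows faster than O(n^(2/3)), f(n) dominates.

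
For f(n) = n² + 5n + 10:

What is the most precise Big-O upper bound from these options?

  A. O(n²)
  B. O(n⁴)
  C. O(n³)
A

f(n) = n² + 5n + 10 is O(n²).
All listed options are valid Big-O bounds (upper bounds),
but O(n²) is the tightest (smallest valid bound).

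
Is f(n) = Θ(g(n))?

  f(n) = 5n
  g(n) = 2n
True

f(n) = 5n and g(n) = 2n are both O(n).
Since they have the same asymptotic growth rate, f(n) = Θ(g(n)) is true.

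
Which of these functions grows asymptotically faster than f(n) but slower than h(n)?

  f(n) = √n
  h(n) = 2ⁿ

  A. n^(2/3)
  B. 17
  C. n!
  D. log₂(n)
A

We need g(n) with √n = o(g(n)) and g(n) = o(2ⁿ), i.e. O(√n) ≺ g ≺ O(2ⁿ).
Check each option:
  A. n^(2/3) — O(n^(2/3)) is strictly between O(√n) and O(2ⁿ) ✓
  B. 17 — O(1) does not grow strictly faster than f(n)
  C. n! — O(n!) does not grow strictly slower than h(n)
  D. log₂(n) — O(log n) does not grow strictly faster than f(n)

Only option A (n^(2/3)) lies strictly between.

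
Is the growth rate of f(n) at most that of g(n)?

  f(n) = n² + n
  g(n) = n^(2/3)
False

f(n) = n² + n is O(n²), and g(n) = n^(2/3) is O(n^(2/3)).
Since O(n²) grows faster than O(n^(2/3)), f(n) = O(g(n)) is false.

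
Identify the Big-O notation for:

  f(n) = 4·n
O(n)

The dominant term in 4·n is 4·n, which is Θ(n).
Constants are absorbed, so the tightest bound is O(n).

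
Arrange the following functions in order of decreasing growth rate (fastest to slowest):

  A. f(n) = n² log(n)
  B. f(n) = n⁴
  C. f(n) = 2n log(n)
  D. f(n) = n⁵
D > B > A > C

Comparing growth rates:
D = n⁵ is O(n⁵)
B = n⁴ is O(n⁴)
A = n² log(n) is O(n² log n)
C = 2n log(n) is O(n log n)

Therefore, the order from fastest to slowest is: D > B > A > C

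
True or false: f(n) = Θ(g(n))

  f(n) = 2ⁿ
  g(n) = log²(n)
False

f(n) = 2ⁿ is O(2ⁿ), and g(n) = log²(n) is O(log² n).
Since they have different growth rates, f(n) = Θ(g(n)) is false.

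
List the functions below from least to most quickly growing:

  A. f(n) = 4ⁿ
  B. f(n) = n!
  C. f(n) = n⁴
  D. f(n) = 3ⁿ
C < D < A < B

Comparing growth rates:
C = n⁴ is O(n⁴)
D = 3ⁿ is O(3ⁿ)
A = 4ⁿ is O(4ⁿ)
B = n! is O(n!)

Therefore, the order from slowest to fastest is: C < D < A < B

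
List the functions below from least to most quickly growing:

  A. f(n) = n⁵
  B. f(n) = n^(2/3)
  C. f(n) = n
B < C < A

Comparing growth rates:
B = n^(2/3) is O(n^(2/3))
C = n is O(n)
A = n⁵ is O(n⁵)

Therefore, the order from slowest to fastest is: B < C < A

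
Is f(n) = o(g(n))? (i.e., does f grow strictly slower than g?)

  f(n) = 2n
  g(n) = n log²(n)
True

f(n) = 2n is O(n), and g(n) = n log²(n) is O(n log² n).
Since O(n) grows strictly slower than O(n log² n), f(n) = o(g(n)) is true.
This means lim(n→∞) f(n)/g(n) = 0.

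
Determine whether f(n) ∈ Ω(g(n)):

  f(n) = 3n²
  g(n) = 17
True

f(n) = 3n² is O(n²), and g(n) = 17 is O(1).
Since O(n²) grows at least as fast as O(1), f(n) = Ω(g(n)) is true.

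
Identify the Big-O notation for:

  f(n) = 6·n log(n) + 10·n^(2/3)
O(n log n)

The dominant term in 6·n log(n) + 10·n^(2/3) is 6·n log(n), which is Θ(n log n).
Lower-order terms (10·n^(2/3)) are asymptotically negligible.
Constants are absorbed, so the tightest bound is O(n log n).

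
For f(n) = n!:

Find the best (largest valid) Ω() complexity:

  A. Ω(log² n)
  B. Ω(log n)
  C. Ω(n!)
C

f(n) = n! is Ω(n!).
All listed options are valid Big-Ω bounds (lower bounds),
but Ω(n!) is the tightest (largest valid bound).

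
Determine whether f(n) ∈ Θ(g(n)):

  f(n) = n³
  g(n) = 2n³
True

f(n) = n³ and g(n) = 2n³ are both O(n³).
Since they have the same asymptotic growth rate, f(n) = Θ(g(n)) is true.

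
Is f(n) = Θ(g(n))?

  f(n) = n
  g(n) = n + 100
True

f(n) = n and g(n) = n + 100 are both O(n).
Since they have the same asymptotic growth rate, f(n) = Θ(g(n)) is true.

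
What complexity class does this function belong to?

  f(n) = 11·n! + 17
O(n!)

The dominant term in 11·n! + 17 is 11·n!, which is Θ(n!).
Lower-order terms (17) are asymptotically negligible.
Constants are absorbed, so the tightest bound is O(n!).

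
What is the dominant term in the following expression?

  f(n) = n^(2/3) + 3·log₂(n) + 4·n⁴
4·n⁴

Looking at each term:
  - n^(2/3) is O(n^(2/3))
  - 3·log₂(n) is O(log n)
  - 4·n⁴ is O(n⁴)

The term 4·n⁴ (O(n⁴)) grows fastest and dominates all others.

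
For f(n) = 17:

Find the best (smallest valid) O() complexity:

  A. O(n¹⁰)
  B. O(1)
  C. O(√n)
B

f(n) = 17 is O(1).
All listed options are valid Big-O bounds (upper bounds),
but O(1) is the tightest (smallest valid bound).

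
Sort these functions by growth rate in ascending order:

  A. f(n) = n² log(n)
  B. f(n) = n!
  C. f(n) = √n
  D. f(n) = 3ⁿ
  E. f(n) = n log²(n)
C < E < A < D < B

Comparing growth rates:
C = √n is O(√n)
E = n log²(n) is O(n log² n)
A = n² log(n) is O(n² log n)
D = 3ⁿ is O(3ⁿ)
B = n! is O(n!)

Therefore, the order from slowest to fastest is: C < E < A < D < B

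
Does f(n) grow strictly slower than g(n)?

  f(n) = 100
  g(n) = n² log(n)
True

f(n) = 100 is O(1), and g(n) = n² log(n) is O(n² log n).
Since O(1) grows strictly slower than O(n² log n), f(n) = o(g(n)) is true.
This means lim(n→∞) f(n)/g(n) = 0.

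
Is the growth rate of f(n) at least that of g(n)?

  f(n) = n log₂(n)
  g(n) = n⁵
False

f(n) = n log₂(n) is O(n log n), and g(n) = n⁵ is O(n⁵).
Since O(n log n) grows slower than O(n⁵), f(n) = Ω(g(n)) is false.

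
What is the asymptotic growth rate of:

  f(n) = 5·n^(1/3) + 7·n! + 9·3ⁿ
Θ(n!)

Order the terms by growth rate: 5·n^(1/3) ≺ 9·3ⁿ ≺ 7·n!.
The fastest-growing term 7·n! dominates as n → ∞; dropping its constant factor gives Θ(n!).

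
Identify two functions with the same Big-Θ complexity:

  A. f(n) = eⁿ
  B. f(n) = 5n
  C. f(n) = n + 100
B and C

Examining each function:
  A. eⁿ is O(eⁿ)
  B. 5n is O(n)
  C. n + 100 is O(n)

Functions B and C both have the same complexity class.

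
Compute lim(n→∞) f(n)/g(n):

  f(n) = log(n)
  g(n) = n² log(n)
0

Since log(n) (O(log n)) grows slower than n² log(n) (O(n² log n)),
the ratio f(n)/g(n) → 0 as n → ∞.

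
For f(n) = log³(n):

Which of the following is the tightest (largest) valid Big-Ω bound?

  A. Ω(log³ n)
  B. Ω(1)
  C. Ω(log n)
A

f(n) = log³(n) is Ω(log³ n).
All listed options are valid Big-Ω bounds (lower bounds),
but Ω(log³ n) is the tightest (largest valid bound).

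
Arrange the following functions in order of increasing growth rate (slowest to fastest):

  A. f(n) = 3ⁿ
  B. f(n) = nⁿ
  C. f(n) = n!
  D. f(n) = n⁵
D < A < C < B

Comparing growth rates:
D = n⁵ is O(n⁵)
A = 3ⁿ is O(3ⁿ)
C = n! is O(n!)
B = nⁿ is O(nⁿ)

Therefore, the order from slowest to fastest is: D < A < C < B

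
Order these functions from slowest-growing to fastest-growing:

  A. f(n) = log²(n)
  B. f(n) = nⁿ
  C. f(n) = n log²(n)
A < C < B

Comparing growth rates:
A = log²(n) is O(log² n)
C = n log²(n) is O(n log² n)
B = nⁿ is O(nⁿ)

Therefore, the order from slowest to fastest is: A < C < B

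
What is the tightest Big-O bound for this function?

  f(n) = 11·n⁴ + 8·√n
O(n⁴)

The dominant term in 11·n⁴ + 8·√n is 11·n⁴, which is Θ(n⁴).
Lower-order terms (8·√n) are asymptotically negligible.
Constants are absorbed, so the tightest bound is O(n⁴).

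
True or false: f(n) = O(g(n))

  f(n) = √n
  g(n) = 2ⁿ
True

f(n) = √n is O(√n), and g(n) = 2ⁿ is O(2ⁿ).
Since O(√n) ⊆ O(2ⁿ) (f grows no faster than g), f(n) = O(g(n)) is true.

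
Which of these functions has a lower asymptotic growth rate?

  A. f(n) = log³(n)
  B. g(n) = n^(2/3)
A

f(n) = log³(n) is O(log³ n), while g(n) = n^(2/3) is O(n^(2/3)).
Since O(log³ n) grows slower than O(n^(2/3)), f(n) is dominated.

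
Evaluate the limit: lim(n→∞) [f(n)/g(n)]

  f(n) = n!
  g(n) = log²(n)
∞

Since n! (O(n!)) grows faster than log²(n) (O(log² n)),
the ratio f(n)/g(n) → ∞ as n → ∞.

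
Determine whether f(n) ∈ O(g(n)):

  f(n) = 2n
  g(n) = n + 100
True

f(n) = 2n and g(n) = n + 100 are both O(n).
Big-O permits equal growth rates (f ≤ c·g for some c), so f(n) = O(g(n)) is true.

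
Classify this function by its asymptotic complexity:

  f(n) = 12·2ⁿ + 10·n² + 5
O(2ⁿ)

The dominant term in 12·2ⁿ + 10·n² + 5 is 12·2ⁿ, which is Θ(2ⁿ).
Lower-order terms (10·n², 5) are asymptotically negligible.
Constants are absorbed, so the tightest bound is O(2ⁿ).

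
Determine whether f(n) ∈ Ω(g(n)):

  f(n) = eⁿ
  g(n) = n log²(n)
True

f(n) = eⁿ is O(eⁿ), and g(n) = n log²(n) is O(n log² n).
Since O(eⁿ) grows at least as fast as O(n log² n), f(n) = Ω(g(n)) is true.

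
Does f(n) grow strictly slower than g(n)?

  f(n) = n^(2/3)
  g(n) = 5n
True

f(n) = n^(2/3) is O(n^(2/3)), and g(n) = 5n is O(n).
Since O(n^(2/3)) grows strictly slower than O(n), f(n) = o(g(n)) is true.
This means lim(n→∞) f(n)/g(n) = 0.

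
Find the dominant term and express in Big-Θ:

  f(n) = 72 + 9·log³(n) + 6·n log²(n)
Θ(n log² n)

Order the terms by growth rate: 72 ≺ 9·log³(n) ≺ 6·n log²(n).
The fastest-growing term 6·n log²(n) dominates as n → ∞; dropping its constant factor gives Θ(n log² n).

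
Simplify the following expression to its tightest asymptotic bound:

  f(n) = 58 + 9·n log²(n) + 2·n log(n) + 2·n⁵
Θ(n⁵)

Order the terms by growth rate: 58 ≺ 2·n log(n) ≺ 9·n log²(n) ≺ 2·n⁵.
The fastest-growing term 2·n⁵ dominates as n → ∞; dropping its constant factor gives Θ(n⁵).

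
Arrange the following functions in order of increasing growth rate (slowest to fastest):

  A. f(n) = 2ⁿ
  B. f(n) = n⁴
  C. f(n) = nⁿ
B < A < C

Comparing growth rates:
B = n⁴ is O(n⁴)
A = 2ⁿ is O(2ⁿ)
C = nⁿ is O(nⁿ)

Therefore, the order from slowest to fastest is: B < A < C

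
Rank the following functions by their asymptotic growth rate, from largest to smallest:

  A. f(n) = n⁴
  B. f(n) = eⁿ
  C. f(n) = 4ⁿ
C > B > A

Comparing growth rates:
C = 4ⁿ is O(4ⁿ)
B = eⁿ is O(eⁿ)
A = n⁴ is O(n⁴)

Therefore, the order from fastest to slowest is: C > B > A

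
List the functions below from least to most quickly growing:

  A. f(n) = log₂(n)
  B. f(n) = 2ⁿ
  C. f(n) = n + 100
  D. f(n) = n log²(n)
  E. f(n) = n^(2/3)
A < E < C < D < B

Comparing growth rates:
A = log₂(n) is O(log n)
E = n^(2/3) is O(n^(2/3))
C = n + 100 is O(n)
D = n log²(n) is O(n log² n)
B = 2ⁿ is O(2ⁿ)

Therefore, the order from slowest to fastest is: A < E < C < D < B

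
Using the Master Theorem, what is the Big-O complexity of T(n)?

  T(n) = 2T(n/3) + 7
Θ(n^log₃(2))

Master Theorem: a = 2, b = 3, f(n) = 7.
Compute the critical exponent d = log₃(2) = 0.631.
Compare f(n) = Θ(1) against n^d:
  k = 0 < d = 0.631, so f(n) = O(n^(d-ε)) — Case 1.
  The recursion cost dominates: T(n) = Θ(n^d) = Θ(n^log₃(2)).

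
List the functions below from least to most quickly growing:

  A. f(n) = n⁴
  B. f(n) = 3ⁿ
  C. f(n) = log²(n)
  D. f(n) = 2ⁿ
C < A < D < B

Comparing growth rates:
C = log²(n) is O(log² n)
A = n⁴ is O(n⁴)
D = 2ⁿ is O(2ⁿ)
B = 3ⁿ is O(3ⁿ)

Therefore, the order from slowest to fastest is: C < A < D < B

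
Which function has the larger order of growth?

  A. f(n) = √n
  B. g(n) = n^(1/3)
A

f(n) = √n is O(√n), while g(n) = n^(1/3) is O(n^(1/3)).
Since O(√n) grows faster than O(n^(1/3)), f(n) dominates.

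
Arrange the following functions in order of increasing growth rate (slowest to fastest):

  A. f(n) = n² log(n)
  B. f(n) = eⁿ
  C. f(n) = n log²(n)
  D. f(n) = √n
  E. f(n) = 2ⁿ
D < C < A < E < B

Comparing growth rates:
D = √n is O(√n)
C = n log²(n) is O(n log² n)
A = n² log(n) is O(n² log n)
E = 2ⁿ is O(2ⁿ)
B = eⁿ is O(eⁿ)

Therefore, the order from slowest to fastest is: D < C < A < E < B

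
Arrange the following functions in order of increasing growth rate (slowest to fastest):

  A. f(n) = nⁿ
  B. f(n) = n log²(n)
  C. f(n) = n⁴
B < C < A

Comparing growth rates:
B = n log²(n) is O(n log² n)
C = n⁴ is O(n⁴)
A = nⁿ is O(nⁿ)

Therefore, the order from slowest to fastest is: B < C < A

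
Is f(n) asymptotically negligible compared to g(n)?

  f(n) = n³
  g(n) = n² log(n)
False

f(n) = n³ is O(n³), and g(n) = n² log(n) is O(n² log n).
Since O(n³) grows faster than or equal to O(n² log n), f(n) = o(g(n)) is false.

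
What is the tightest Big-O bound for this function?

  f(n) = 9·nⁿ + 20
O(nⁿ)

The dominant term in 9·nⁿ + 20 is 9·nⁿ, which is Θ(nⁿ).
Lower-order terms (20) are asymptotically negligible.
Constants are absorbed, so the tightest bound is O(nⁿ).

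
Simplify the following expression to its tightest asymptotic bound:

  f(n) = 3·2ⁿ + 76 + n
Θ(2ⁿ)

Order the terms by growth rate: 76 ≺ n ≺ 3·2ⁿ.
The fastest-growing term 3·2ⁿ dominates as n → ∞; dropping its constant factor gives Θ(2ⁿ).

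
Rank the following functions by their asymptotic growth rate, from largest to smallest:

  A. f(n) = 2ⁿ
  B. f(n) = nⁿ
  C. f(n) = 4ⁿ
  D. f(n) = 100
B > C > A > D

Comparing growth rates:
B = nⁿ is O(nⁿ)
C = 4ⁿ is O(4ⁿ)
A = 2ⁿ is O(2ⁿ)
D = 100 is O(1)

Therefore, the order from fastest to slowest is: B > C > A > D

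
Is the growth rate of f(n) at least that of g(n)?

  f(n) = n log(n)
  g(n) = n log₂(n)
True

f(n) = n log(n) and g(n) = n log₂(n) are both O(n log n).
Big-Ω permits equal growth rates (f ≥ c·g for some c > 0), so f(n) = Ω(g(n)) is true.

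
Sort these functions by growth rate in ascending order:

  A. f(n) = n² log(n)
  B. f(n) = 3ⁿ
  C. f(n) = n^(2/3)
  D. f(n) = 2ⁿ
C < A < D < B

Comparing growth rates:
C = n^(2/3) is O(n^(2/3))
A = n² log(n) is O(n² log n)
D = 2ⁿ is O(2ⁿ)
B = 3ⁿ is O(3ⁿ)

Therefore, the order from slowest to fastest is: C < A < D < B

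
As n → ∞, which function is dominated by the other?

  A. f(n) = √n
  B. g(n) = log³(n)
B

f(n) = √n is O(√n), while g(n) = log³(n) is O(log³ n).
Since O(log³ n) grows slower than O(√n), g(n) is dominated.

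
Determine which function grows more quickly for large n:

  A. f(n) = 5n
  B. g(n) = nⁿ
B

f(n) = 5n is O(n), while g(n) = nⁿ is O(nⁿ).
Since O(nⁿ) grows faster than O(n), g(n) dominates.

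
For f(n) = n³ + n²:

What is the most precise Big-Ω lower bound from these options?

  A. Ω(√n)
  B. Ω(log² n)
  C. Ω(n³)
C

f(n) = n³ + n² is Ω(n³).
All listed options are valid Big-Ω bounds (lower bounds),
but Ω(n³) is the tightest (largest valid bound).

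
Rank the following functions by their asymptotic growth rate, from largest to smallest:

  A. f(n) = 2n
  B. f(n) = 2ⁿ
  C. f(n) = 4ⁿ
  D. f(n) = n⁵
C > B > D > A

Comparing growth rates:
C = 4ⁿ is O(4ⁿ)
B = 2ⁿ is O(2ⁿ)
D = n⁵ is O(n⁵)
A = 2n is O(n)

Therefore, the order from fastest to slowest is: C > B > D > A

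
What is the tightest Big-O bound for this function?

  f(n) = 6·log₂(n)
O(log n)

The dominant term in 6·log₂(n) is 6·log₂(n), which is Θ(log n).
Constants are absorbed, so the tightest bound is O(log n).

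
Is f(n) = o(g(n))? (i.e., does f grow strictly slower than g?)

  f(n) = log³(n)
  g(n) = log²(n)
False

f(n) = log³(n) is O(log³ n), and g(n) = log²(n) is O(log² n).
Since O(log³ n) grows faster than or equal to O(log² n), f(n) = o(g(n)) is false.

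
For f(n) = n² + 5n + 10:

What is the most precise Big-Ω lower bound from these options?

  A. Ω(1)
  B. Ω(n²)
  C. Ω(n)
B

f(n) = n² + 5n + 10 is Ω(n²).
All listed options are valid Big-Ω bounds (lower bounds),
but Ω(n²) is the tightest (largest valid bound).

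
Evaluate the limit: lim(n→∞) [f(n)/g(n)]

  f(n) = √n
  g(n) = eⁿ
0

Since √n (O(√n)) grows slower than eⁿ (O(eⁿ)),
the ratio f(n)/g(n) → 0 as n → ∞.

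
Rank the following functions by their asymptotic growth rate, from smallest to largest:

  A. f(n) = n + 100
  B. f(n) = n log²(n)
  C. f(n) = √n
C < A < B

Comparing growth rates:
C = √n is O(√n)
A = n + 100 is O(n)
B = n log²(n) is O(n log² n)

Therefore, the order from slowest to fastest is: C < A < B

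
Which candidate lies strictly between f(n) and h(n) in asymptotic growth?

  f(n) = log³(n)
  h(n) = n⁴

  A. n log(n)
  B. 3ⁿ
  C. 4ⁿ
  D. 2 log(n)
A

We need g(n) with log³(n) = o(g(n)) and g(n) = o(n⁴), i.e. O(log³ n) ≺ g ≺ O(n⁴).
Check each option:
  A. n log(n) — O(n log n) is strictly between O(log³ n) and O(n⁴) ✓
  B. 3ⁿ — O(3ⁿ) does not grow strictly slower than h(n)
  C. 4ⁿ — O(4ⁿ) does not grow strictly slower than h(n)
  D. 2 log(n) — O(log n) does not grow strictly faster than f(n)

Only option A (n log(n)) lies strictly between.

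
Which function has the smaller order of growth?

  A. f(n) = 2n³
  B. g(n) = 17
B

f(n) = 2n³ is O(n³), while g(n) = 17 is O(1).
Since O(1) grows slower than O(n³), g(n) is dominated.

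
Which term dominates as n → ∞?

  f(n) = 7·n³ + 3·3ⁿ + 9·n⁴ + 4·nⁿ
4·nⁿ

Looking at each term:
  - 7·n³ is O(n³)
  - 3·3ⁿ is O(3ⁿ)
  - 9·n⁴ is O(n⁴)
  - 4·nⁿ is O(nⁿ)

The term 4·nⁿ (O(nⁿ)) grows fastest and dominates all others.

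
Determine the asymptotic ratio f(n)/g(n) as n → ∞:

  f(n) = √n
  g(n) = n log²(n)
0

Since √n (O(√n)) grows slower than n log²(n) (O(n log² n)),
the ratio f(n)/g(n) → 0 as n → ∞.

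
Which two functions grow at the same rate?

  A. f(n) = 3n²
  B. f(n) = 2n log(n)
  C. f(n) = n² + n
A and C

Examining each function:
  A. 3n² is O(n²)
  B. 2n log(n) is O(n log n)
  C. n² + n is O(n²)

Functions A and C both have the same complexity class.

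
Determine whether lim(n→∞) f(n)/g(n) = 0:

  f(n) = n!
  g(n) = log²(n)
False

f(n) = n! is O(n!), and g(n) = log²(n) is O(log² n).
Since O(n!) grows faster than or equal to O(log² n), f(n) = o(g(n)) is false.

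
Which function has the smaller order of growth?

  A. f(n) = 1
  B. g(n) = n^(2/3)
A

f(n) = 1 is O(1), while g(n) = n^(2/3) is O(n^(2/3)).
Since O(1) grows slower than O(n^(2/3)), f(n) is dominated.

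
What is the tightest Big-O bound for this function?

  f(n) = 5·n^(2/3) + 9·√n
O(n^(2/3))

The dominant term in 5·n^(2/3) + 9·√n is 5·n^(2/3), which is Θ(n^(2/3)).
Lower-order terms (9·√n) are asymptotically negligible.
Constants are absorbed, so the tightest bound is O(n^(2/3)).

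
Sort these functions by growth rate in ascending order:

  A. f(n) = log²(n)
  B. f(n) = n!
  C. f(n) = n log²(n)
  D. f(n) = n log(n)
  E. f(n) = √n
A < E < D < C < B

Comparing growth rates:
A = log²(n) is O(log² n)
E = √n is O(√n)
D = n log(n) is O(n log n)
C = n log²(n) is O(n log² n)
B = n! is O(n!)

Therefore, the order from slowest to fastest is: A < E < D < C < B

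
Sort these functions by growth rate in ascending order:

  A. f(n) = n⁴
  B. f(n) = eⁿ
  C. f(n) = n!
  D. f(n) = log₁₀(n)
D < A < B < C

Comparing growth rates:
D = log₁₀(n) is O(log n)
A = n⁴ is O(n⁴)
B = eⁿ is O(eⁿ)
C = n! is O(n!)

Therefore, the order from slowest to fastest is: D < A < B < C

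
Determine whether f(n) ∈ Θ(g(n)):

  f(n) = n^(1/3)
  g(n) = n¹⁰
False

f(n) = n^(1/3) is O(n^(1/3)), and g(n) = n¹⁰ is O(n¹⁰).
Since they have different growth rates, f(n) = Θ(g(n)) is false.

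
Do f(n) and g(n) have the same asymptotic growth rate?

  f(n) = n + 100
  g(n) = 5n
True

f(n) = n + 100 and g(n) = 5n are both O(n).
Since they have the same asymptotic growth rate, f(n) = Θ(g(n)) is true.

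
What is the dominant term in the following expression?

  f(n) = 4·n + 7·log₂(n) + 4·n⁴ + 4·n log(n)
4·n⁴

Looking at each term:
  - 4·n is O(n)
  - 7·log₂(n) is O(log n)
  - 4·n⁴ is O(n⁴)
  - 4·n log(n) is O(n log n)

The term 4·n⁴ (O(n⁴)) grows fastest and dominates all others.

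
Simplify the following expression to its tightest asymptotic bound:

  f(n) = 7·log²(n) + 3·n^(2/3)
Θ(n^(2/3))

Order the terms by growth rate: 7·log²(n) ≺ 3·n^(2/3).
The fastest-growing term 3·n^(2/3) dominates as n → ∞; dropping its constant factor gives Θ(n^(2/3)).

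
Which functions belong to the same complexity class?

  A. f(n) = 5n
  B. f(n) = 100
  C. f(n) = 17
B and C

Examining each function:
  A. 5n is O(n)
  B. 100 is O(1)
  C. 17 is O(1)

Functions B and C both have the same complexity class.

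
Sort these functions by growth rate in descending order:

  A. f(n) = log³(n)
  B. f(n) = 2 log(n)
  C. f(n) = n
C > A > B

Comparing growth rates:
C = n is O(n)
A = log³(n) is O(log³ n)
B = 2 log(n) is O(log n)

Therefore, the order from fastest to slowest is: C > A > B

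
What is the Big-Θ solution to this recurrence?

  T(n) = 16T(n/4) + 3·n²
Θ(n² log n)

Master Theorem: a = 16, b = 4, f(n) = 3·n².
Compute the critical exponent d = log₄(16) = 2.
Compare f(n) = Θ(n²) against n^d:
  k = 2 = d, so f(n) = Θ(n^d) — Case 2.
  Work is balanced across levels: T(n) = Θ(n^d log n) = Θ(n² log n).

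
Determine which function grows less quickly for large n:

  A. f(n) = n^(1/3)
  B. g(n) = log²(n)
B

f(n) = n^(1/3) is O(n^(1/3)), while g(n) = log²(n) is O(log² n).
Since O(log² n) grows slower than O(n^(1/3)), g(n) is dominated.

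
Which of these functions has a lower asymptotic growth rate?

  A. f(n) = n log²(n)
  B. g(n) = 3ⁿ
A

f(n) = n log²(n) is O(n log² n), while g(n) = 3ⁿ is O(3ⁿ).
Since O(n log² n) grows slower than O(3ⁿ), f(n) is dominated.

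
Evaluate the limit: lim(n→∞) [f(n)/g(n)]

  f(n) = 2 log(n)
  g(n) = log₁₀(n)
log(100)

Since 2 log(n) and log₁₀(n) have the same growth rate (O(log n)),
the ratio converges to a constant: log(100).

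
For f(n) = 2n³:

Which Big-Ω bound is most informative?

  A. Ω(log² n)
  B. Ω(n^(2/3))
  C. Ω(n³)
C

f(n) = 2n³ is Ω(n³).
All listed options are valid Big-Ω bounds (lower bounds),
but Ω(n³) is the tightest (largest valid bound).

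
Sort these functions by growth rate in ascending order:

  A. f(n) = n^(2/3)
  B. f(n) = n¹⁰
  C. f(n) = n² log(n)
A < C < B

Comparing growth rates:
A = n^(2/3) is O(n^(2/3))
C = n² log(n) is O(n² log n)
B = n¹⁰ is O(n¹⁰)

Therefore, the order from slowest to fastest is: A < C < B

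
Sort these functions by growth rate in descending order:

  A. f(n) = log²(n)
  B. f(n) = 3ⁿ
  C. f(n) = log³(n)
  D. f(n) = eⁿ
B > D > C > A

Comparing growth rates:
B = 3ⁿ is O(3ⁿ)
D = eⁿ is O(eⁿ)
C = log³(n) is O(log³ n)
A = log²(n) is O(log² n)

Therefore, the order from fastest to slowest is: B > D > C > A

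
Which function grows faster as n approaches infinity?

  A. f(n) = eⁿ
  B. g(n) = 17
A

f(n) = eⁿ is O(eⁿ), while g(n) = 17 is O(1).
Since O(eⁿ) grows faster than O(1), f(n) dominates.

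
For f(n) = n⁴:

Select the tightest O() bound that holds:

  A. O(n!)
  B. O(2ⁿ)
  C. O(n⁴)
C

f(n) = n⁴ is O(n⁴).
All listed options are valid Big-O bounds (upper bounds),
but O(n⁴) is the tightest (smallest valid bound).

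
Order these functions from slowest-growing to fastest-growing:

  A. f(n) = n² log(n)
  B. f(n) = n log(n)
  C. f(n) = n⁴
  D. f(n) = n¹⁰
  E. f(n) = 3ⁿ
B < A < C < D < E

Comparing growth rates:
B = n log(n) is O(n log n)
A = n² log(n) is O(n² log n)
C = n⁴ is O(n⁴)
D = n¹⁰ is O(n¹⁰)
E = 3ⁿ is O(3ⁿ)

Therefore, the order from slowest to fastest is: B < A < C < D < E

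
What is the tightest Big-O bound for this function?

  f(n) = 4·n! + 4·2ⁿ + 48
O(n!)

The dominant term in 4·n! + 4·2ⁿ + 48 is 4·n!, which is Θ(n!).
Lower-order terms (4·2ⁿ, 48) are asymptotically negligible.
Constants are absorbed, so the tightest bound is O(n!).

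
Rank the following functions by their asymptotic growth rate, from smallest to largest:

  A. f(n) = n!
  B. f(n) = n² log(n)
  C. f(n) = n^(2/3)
C < B < A

Comparing growth rates:
C = n^(2/3) is O(n^(2/3))
B = n² log(n) is O(n² log n)
A = n! is O(n!)

Therefore, the order from slowest to fastest is: C < B < A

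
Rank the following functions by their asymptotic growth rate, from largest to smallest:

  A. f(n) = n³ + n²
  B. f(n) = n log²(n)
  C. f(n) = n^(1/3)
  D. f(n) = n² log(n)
A > D > B > C

Comparing growth rates:
A = n³ + n² is O(n³)
D = n² log(n) is O(n² log n)
B = n log²(n) is O(n log² n)
C = n^(1/3) is O(n^(1/3))

Therefore, the order from fastest to slowest is: A > D > B > C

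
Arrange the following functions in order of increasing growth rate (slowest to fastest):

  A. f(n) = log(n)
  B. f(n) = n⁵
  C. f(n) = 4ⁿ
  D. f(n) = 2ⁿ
A < B < D < C

Comparing growth rates:
A = log(n) is O(log n)
B = n⁵ is O(n⁵)
D = 2ⁿ is O(2ⁿ)
C = 4ⁿ is O(4ⁿ)

Therefore, the order from slowest to fastest is: A < B < D < C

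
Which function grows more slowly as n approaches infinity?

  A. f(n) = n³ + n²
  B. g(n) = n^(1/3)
B

f(n) = n³ + n² is O(n³), while g(n) = n^(1/3) is O(n^(1/3)).
Since O(n^(1/3)) grows slower than O(n³), g(n) is dominated.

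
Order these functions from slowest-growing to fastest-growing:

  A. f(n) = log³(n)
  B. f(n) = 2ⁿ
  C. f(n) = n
A < C < B

Comparing growth rates:
A = log³(n) is O(log³ n)
C = n is O(n)
B = 2ⁿ is O(2ⁿ)

Therefore, the order from slowest to fastest is: A < C < B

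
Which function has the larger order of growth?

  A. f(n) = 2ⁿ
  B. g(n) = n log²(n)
A

f(n) = 2ⁿ is O(2ⁿ), while g(n) = n log²(n) is O(n log² n).
Since O(2ⁿ) grows faster than O(n log² n), f(n) dominates.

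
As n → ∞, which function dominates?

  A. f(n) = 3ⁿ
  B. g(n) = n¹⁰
A

f(n) = 3ⁿ is O(3ⁿ), while g(n) = n¹⁰ is O(n¹⁰).
Since O(3ⁿ) grows faster than O(n¹⁰), f(n) dominates.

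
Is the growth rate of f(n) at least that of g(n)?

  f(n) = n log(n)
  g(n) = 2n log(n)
True

f(n) = n log(n) and g(n) = 2n log(n) are both O(n log n).
Big-Ω permits equal growth rates (f ≥ c·g for some c > 0), so f(n) = Ω(g(n)) is true.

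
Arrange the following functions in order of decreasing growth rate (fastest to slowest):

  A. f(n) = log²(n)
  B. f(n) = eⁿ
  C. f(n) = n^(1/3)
B > C > A

Comparing growth rates:
B = eⁿ is O(eⁿ)
C = n^(1/3) is O(n^(1/3))
A = log²(n) is O(log² n)

Therefore, the order from fastest to slowest is: B > C > A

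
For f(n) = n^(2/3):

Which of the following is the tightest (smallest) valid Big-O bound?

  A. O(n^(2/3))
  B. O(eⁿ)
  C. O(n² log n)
A

f(n) = n^(2/3) is O(n^(2/3)).
All listed options are valid Big-O bounds (upper bounds),
but O(n^(2/3)) is the tightest (smallest valid bound).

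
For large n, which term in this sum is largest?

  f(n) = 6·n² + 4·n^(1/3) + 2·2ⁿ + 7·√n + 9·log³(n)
2·2ⁿ

Looking at each term:
  - 6·n² is O(n²)
  - 4·n^(1/3) is O(n^(1/3))
  - 2·2ⁿ is O(2ⁿ)
  - 7·√n is O(√n)
  - 9·log³(n) is O(log³ n)

The term 2·2ⁿ (O(2ⁿ)) grows fastest and dominates all others.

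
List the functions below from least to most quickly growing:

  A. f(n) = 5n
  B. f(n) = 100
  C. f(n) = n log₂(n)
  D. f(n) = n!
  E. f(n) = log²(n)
B < E < A < C < D

Comparing growth rates:
B = 100 is O(1)
E = log²(n) is O(log² n)
A = 5n is O(n)
C = n log₂(n) is O(n log n)
D = n! is O(n!)

Therefore, the order from slowest to fastest is: B < E < A < C < D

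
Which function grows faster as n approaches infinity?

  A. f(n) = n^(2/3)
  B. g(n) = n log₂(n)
B

f(n) = n^(2/3) is O(n^(2/3)), while g(n) = n log₂(n) is O(n log n).
Since O(n log n) grows faster than O(n^(2/3)), g(n) dominates.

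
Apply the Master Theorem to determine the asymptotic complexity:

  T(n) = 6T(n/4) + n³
Θ(n³)

Master Theorem: a = 6, b = 4, f(n) = n³.
Compute the critical exponent d = log₄(6) = 1.292.
Compare f(n) = Θ(n³) against n^d:
  k = 3 > d = 1.292, so f(n) = Ω(n^(d+ε)) — Case 3.
  Regularity: a·(n/b)^3/n^3 = a/b^3 = 6/64 < 1 ✓.
  The top-level work dominates: T(n) = Θ(f(n)) = Θ(n³).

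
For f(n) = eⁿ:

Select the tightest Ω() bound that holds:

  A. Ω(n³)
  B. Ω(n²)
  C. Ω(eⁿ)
C

f(n) = eⁿ is Ω(eⁿ).
All listed options are valid Big-Ω bounds (lower bounds),
but Ω(eⁿ) is the tightest (largest valid bound).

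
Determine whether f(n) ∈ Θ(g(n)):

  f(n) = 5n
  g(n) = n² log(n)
False

f(n) = 5n is O(n), and g(n) = n² log(n) is O(n² log n).
Since they have different growth rates, f(n) = Θ(g(n)) is false.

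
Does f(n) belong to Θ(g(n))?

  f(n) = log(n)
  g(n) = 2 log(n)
True

f(n) = log(n) and g(n) = 2 log(n) are both O(log n).
Since they have the same asymptotic growth rate, f(n) = Θ(g(n)) is true.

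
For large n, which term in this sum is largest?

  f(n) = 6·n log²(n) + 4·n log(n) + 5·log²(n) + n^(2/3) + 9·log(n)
6·n log²(n)

Looking at each term:
  - 6·n log²(n) is O(n log² n)
  - 4·n log(n) is O(n log n)
  - 5·log²(n) is O(log² n)
  - n^(2/3) is O(n^(2/3))
  - 9·log(n) is O(log n)

The term 6·n log²(n) (O(n log² n)) grows fastest and dominates all others.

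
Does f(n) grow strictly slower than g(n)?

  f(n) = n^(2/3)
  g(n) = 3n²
True

f(n) = n^(2/3) is O(n^(2/3)), and g(n) = 3n² is O(n²).
Since O(n^(2/3)) grows strictly slower than O(n²), f(n) = o(g(n)) is true.
This means lim(n→∞) f(n)/g(n) = 0.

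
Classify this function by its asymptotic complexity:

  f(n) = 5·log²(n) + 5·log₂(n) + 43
O(log² n)

The dominant term in 5·log²(n) + 5·log₂(n) + 43 is 5·log²(n), which is Θ(log² n).
Lower-order terms (5·log₂(n), 43) are asymptotically negligible.
Constants are absorbed, so the tightest bound is O(log² n).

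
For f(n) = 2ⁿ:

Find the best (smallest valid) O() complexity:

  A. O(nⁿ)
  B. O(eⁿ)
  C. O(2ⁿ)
C

f(n) = 2ⁿ is O(2ⁿ).
All listed options are valid Big-O bounds (upper bounds),
but O(2ⁿ) is the tightest (smallest valid bound).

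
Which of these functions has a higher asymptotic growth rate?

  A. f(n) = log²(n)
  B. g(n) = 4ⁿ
B

f(n) = log²(n) is O(log² n), while g(n) = 4ⁿ is O(4ⁿ).
Since O(4ⁿ) grows faster than O(log² n), g(n) dominates.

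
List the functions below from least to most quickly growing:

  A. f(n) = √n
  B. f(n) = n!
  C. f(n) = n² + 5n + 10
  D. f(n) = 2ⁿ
A < C < D < B

Comparing growth rates:
A = √n is O(√n)
C = n² + 5n + 10 is O(n²)
D = 2ⁿ is O(2ⁿ)
B = n! is O(n!)

Therefore, the order from slowest to fastest is: A < C < D < B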